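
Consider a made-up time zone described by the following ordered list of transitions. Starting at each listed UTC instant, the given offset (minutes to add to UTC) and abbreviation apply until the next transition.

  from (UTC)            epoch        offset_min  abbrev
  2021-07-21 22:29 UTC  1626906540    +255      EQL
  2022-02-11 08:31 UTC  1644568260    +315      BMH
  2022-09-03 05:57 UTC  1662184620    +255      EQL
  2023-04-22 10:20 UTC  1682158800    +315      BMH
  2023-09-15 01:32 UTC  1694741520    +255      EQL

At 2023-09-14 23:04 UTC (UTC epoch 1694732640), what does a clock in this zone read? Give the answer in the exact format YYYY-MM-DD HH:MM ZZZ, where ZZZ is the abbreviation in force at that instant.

2023-09-15 04:19 BMH

Query: 2023-09-14 23:04 UTC
Rule 4/5 (BMH, +05:15): 2023-04-22 10:20 UTC ≤ query < 2023-09-15 01:32 UTC
23·60 + 4 + 315 = 1699 min
1699 = 1·1440 + 259; 259 = 4·60 + 19 → 04:19, 2023-09-14 + 1 day = 2023-09-15
→ 2023-09-15 04:19 BMH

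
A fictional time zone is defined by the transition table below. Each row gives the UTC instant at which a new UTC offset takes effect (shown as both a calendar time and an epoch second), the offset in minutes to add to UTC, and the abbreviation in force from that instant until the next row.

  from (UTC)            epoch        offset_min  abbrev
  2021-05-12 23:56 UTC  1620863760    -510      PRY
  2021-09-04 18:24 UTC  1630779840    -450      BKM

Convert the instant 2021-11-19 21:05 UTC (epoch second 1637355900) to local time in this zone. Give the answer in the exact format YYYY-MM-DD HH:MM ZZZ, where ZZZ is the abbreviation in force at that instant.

Query: 2021-11-19 21:05 UTC
Rule 2/2 (BKM, -07:30): 2021-09-04 18:24 UTC ≤ query < +∞
21·60 + 5 - 450 = 815 min
815 = 0·1440 + 815; 815 = 13·60 + 35 → 13:35, same day
→ 2021-11-19 13:35 BKM

2021-11-19 13:35 BKM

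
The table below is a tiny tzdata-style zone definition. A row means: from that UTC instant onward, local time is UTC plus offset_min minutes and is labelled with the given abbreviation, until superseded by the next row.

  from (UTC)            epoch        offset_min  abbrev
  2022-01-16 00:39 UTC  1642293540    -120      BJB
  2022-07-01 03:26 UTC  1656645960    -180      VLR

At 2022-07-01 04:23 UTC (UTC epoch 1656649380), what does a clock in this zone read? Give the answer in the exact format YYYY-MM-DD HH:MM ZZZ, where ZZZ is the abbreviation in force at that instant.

2022-07-01 01:23 VLR

Query: 2022-07-01 04:23 UTC
Rule 2/2 (VLR, -03:00): 2022-07-01 03:26 UTC ≤ query < +∞
4·60 + 23 - 180 = 83 min
83 = 0·1440 + 83; 83 = 1·60 + 23 → 01:23, same day
→ 2022-07-01 01:23 VLR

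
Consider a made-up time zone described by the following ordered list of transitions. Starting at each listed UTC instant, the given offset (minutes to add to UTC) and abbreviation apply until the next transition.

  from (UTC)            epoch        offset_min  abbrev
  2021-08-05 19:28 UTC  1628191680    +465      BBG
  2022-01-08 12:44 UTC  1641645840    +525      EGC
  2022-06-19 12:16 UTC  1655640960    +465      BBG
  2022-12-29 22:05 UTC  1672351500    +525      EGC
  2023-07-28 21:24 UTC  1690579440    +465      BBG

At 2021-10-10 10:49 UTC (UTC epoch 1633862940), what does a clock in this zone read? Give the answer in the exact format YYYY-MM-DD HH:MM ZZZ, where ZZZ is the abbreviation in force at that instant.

Query: 2021-10-10 10:49 UTC
Rule 1/5 (BBG, +07:45): 2021-08-05 19:28 UTC ≤ query < 2022-01-08 12:44 UTC
10·60 + 49 + 465 = 1114 min
1114 = 0·1440 + 1114; 1114 = 18·60 + 34 → 18:34, same day
→ 2021-10-10 18:34 BBG

2021-10-10 18:34 BBG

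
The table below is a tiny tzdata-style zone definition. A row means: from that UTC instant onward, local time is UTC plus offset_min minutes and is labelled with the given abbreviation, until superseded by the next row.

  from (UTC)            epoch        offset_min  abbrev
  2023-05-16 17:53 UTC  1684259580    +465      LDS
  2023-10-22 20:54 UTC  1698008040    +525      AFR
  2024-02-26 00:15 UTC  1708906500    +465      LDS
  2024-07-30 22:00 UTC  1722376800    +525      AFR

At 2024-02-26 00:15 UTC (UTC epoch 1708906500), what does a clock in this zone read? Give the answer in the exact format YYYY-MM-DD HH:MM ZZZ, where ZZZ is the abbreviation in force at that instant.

Query: 2024-02-26 00:15 UTC
Rule 3/4 (LDS, +07:45): 2024-02-26 00:15 UTC ≤ query < 2024-07-30 22:00 UTC
0·60 + 15 + 465 = 480 min
480 = 0·1440 + 480; 480 = 8·60 + 0 → 08:00, same day
→ 2024-02-26 08:00 LDS

2024-02-26 08:00 LDS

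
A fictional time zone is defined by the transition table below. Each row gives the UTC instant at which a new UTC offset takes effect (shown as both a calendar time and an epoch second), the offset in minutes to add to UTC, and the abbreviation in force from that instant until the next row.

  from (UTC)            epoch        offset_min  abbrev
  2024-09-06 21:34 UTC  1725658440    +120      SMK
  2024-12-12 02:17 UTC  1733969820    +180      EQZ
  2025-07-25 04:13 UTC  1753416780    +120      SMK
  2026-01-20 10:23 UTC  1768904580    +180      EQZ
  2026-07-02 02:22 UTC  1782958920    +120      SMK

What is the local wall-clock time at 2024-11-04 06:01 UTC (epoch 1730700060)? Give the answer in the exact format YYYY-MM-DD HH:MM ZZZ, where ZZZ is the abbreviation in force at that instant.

Query: 2024-11-04 06:01 UTC
Rule 1/5 (SMK, +02:00): 2024-09-06 21:34 UTC ≤ query < 2024-12-12 02:17 UTC
6·60 + 1 + 120 = 481 min
481 = 0·1440 + 481; 481 = 8·60 + 1 → 08:01, same day
→ 2024-11-04 08:01 SMK

2024-11-04 08:01 SMK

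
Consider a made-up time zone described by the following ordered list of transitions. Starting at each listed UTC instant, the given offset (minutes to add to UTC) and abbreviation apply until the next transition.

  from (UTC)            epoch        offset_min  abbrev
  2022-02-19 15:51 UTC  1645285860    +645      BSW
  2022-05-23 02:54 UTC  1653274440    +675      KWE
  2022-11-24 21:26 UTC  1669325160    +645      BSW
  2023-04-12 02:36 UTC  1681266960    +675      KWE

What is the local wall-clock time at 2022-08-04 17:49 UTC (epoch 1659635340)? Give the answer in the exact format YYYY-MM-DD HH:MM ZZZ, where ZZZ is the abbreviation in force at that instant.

2022-08-05 05:04 KWE

Query: 2022-08-04 17:49 UTC
Rule 2/4 (KWE, +11:15): 2022-05-23 02:54 UTC ≤ query < 2022-11-24 21:26 UTC
17·60 + 49 + 675 = 1744 min
1744 = 1·1440 + 304; 304 = 5·60 + 4 → 05:04, 2022-08-04 + 1 day = 2022-08-05
→ 2022-08-05 05:04 KWE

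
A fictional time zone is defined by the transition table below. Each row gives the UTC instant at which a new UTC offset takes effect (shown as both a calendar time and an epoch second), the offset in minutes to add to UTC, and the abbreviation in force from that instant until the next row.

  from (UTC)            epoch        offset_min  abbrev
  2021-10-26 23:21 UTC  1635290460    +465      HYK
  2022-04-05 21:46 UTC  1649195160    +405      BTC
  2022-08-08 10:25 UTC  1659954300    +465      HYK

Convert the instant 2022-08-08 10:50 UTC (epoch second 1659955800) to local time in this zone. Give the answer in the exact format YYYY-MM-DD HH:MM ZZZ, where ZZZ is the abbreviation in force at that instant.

2022-08-08 18:35 HYK

Query: 2022-08-08 10:50 UTC
Rule 3/3 (HYK, +07:45): 2022-08-08 10:25 UTC ≤ query < +∞
10·60 + 50 + 465 = 1115 min
1115 = 0·1440 + 1115; 1115 = 18·60 + 35 → 18:35, same day
→ 2022-08-08 18:35 HYK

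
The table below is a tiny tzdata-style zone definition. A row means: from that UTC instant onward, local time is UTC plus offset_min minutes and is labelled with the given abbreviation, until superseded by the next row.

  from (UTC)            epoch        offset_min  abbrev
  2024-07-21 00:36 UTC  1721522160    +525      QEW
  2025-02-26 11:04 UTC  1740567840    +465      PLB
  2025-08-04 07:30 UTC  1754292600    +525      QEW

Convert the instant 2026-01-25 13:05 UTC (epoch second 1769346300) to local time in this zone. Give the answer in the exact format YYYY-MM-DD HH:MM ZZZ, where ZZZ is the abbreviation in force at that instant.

Query: 2026-01-25 13:05 UTC
Rule 3/3 (QEW, +08:45): 2025-08-04 07:30 UTC ≤ query < +∞
13·60 + 5 + 525 = 1310 min
1310 = 0·1440 + 1310; 1310 = 21·60 + 50 → 21:50, same day
→ 2026-01-25 21:50 QEW

2026-01-25 21:50 QEW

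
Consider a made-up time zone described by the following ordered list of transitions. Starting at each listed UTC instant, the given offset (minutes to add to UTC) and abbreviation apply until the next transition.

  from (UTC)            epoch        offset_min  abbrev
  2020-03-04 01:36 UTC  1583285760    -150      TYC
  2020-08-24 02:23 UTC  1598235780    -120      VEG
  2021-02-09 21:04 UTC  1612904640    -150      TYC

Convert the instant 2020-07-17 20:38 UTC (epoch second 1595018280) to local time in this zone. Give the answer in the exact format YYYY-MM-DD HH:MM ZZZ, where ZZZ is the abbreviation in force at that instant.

Query: 2020-07-17 20:38 UTC
Rule 1/3 (TYC, -02:30): 2020-03-04 01:36 UTC ≤ query < 2020-08-24 02:23 UTC
20·60 + 38 - 150 = 1088 min
1088 = 0·1440 + 1088; 1088 = 18·60 + 8 → 18:08, same day
→ 2020-07-17 18:08 TYC

2020-07-17 18:08 TYC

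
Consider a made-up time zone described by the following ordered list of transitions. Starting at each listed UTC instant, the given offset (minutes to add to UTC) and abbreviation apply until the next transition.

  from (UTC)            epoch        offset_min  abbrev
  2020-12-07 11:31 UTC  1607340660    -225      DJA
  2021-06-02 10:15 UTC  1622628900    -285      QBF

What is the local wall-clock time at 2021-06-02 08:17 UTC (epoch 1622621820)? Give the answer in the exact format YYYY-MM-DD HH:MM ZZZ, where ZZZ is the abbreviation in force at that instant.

2021-06-02 04:32 DJA

Query: 2021-06-02 08:17 UTC
Rule 1/2 (DJA, -03:45): 2020-12-07 11:31 UTC ≤ query < 2021-06-02 10:15 UTC
8·60 + 17 - 225 = 272 min
272 = 0·1440 + 272; 272 = 4·60 + 32 → 04:32, same day
→ 2021-06-02 04:32 DJA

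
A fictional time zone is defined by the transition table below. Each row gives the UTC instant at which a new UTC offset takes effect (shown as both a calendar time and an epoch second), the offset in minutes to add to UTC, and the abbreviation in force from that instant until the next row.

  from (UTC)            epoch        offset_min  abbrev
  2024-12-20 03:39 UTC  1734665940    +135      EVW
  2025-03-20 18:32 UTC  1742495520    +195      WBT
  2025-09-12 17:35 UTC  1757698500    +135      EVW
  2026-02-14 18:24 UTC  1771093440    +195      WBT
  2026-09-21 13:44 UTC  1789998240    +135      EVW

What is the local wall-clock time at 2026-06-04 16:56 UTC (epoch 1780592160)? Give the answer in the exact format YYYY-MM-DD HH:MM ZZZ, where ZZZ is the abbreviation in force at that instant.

Query: 2026-06-04 16:56 UTC
Rule 4/5 (WBT, +03:15): 2026-02-14 18:24 UTC ≤ query < 2026-09-21 13:44 UTC
16·60 + 56 + 195 = 1211 min
1211 = 0·1440 + 1211; 1211 = 20·60 + 11 → 20:11, same day
→ 2026-06-04 20:11 WBT

2026-06-04 20:11 WBT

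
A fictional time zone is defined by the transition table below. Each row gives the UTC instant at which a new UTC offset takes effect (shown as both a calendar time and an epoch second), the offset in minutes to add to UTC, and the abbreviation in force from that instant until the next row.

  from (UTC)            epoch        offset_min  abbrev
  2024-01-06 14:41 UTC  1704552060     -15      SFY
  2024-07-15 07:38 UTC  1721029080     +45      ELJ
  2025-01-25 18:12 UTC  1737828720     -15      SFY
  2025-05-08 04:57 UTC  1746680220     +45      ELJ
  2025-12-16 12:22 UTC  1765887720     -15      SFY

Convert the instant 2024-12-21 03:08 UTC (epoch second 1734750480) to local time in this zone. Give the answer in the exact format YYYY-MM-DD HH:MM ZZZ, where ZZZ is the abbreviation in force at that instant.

Query: 2024-12-21 03:08 UTC
Rule 2/5 (ELJ, +00:45): 2024-07-15 07:38 UTC ≤ query < 2025-01-25 18:12 UTC
3·60 + 8 + 45 = 233 min
233 = 0·1440 + 233; 233 = 3·60 + 53 → 03:53, same day
→ 2024-12-21 03:53 ELJ

2024-12-21 03:53 ELJ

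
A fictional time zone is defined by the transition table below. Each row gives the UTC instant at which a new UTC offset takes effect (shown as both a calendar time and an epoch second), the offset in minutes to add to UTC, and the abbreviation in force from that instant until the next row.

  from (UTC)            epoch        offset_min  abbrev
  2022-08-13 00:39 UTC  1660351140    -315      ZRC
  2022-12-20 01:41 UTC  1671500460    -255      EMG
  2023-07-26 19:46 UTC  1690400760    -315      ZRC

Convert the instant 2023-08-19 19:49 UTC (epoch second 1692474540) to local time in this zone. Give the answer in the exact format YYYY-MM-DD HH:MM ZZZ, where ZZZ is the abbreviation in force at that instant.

2023-08-19 14:34 ZRC

Query: 2023-08-19 19:49 UTC
Rule 3/3 (ZRC, -05:15): 2023-07-26 19:46 UTC ≤ query < +∞
19·60 + 49 - 315 = 874 min
874 = 0·1440 + 874; 874 = 14·60 + 34 → 14:34, same day
→ 2023-08-19 14:34 ZRC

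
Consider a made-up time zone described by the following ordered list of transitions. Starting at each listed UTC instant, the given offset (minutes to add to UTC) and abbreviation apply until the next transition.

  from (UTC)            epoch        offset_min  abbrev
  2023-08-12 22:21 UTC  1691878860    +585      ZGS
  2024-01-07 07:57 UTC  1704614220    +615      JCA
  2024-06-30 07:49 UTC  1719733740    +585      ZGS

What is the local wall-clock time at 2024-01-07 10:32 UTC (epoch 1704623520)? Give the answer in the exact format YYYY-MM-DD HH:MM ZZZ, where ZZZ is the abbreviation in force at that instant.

Query: 2024-01-07 10:32 UTC
Rule 2/3 (JCA, +10:15): 2024-01-07 07:57 UTC ≤ query < 2024-06-30 07:49 UTC
10·60 + 32 + 615 = 1247 min
1247 = 0·1440 + 1247; 1247 = 20·60 + 47 → 20:47, same day
→ 2024-01-07 20:47 JCA

2024-01-07 20:47 JCA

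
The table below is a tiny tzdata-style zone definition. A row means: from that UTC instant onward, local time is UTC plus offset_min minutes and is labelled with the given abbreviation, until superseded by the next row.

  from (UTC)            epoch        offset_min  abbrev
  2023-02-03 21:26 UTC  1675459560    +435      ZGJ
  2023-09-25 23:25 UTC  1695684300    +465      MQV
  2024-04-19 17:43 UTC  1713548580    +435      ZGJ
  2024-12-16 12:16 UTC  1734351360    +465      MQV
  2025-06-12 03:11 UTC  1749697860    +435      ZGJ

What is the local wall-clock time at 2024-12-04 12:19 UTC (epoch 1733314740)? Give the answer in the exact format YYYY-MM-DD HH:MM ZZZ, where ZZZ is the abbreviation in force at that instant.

2024-12-04 19:34 ZGJ

Query: 2024-12-04 12:19 UTC
Rule 3/5 (ZGJ, +07:15): 2024-04-19 17:43 UTC ≤ query < 2024-12-16 12:16 UTC
12·60 + 19 + 435 = 1174 min
1174 = 0·1440 + 1174; 1174 = 19·60 + 34 → 19:34, same day
→ 2024-12-04 19:34 ZGJ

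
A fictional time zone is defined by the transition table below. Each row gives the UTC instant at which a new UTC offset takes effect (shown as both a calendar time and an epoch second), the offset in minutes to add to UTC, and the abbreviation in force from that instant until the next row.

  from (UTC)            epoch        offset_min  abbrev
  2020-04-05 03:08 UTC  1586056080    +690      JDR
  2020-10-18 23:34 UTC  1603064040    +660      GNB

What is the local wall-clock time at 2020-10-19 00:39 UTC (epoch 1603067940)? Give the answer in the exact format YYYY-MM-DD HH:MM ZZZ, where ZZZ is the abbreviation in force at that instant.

2020-10-19 11:39 GNB

Query: 2020-10-19 00:39 UTC
Rule 2/2 (GNB, +11:00): 2020-10-18 23:34 UTC ≤ query < +∞
0·60 + 39 + 660 = 699 min
699 = 0·1440 + 699; 699 = 11·60 + 39 → 11:39, same day
→ 2020-10-19 11:39 GNB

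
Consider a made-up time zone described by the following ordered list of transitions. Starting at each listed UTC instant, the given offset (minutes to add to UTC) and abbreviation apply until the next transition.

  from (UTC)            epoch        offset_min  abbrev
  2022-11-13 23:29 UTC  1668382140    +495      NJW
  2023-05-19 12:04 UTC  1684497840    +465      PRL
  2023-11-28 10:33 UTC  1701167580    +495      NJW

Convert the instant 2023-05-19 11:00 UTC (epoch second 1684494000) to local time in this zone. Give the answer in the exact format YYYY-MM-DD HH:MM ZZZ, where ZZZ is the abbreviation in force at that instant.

Query: 2023-05-19 11:00 UTC
Rule 1/3 (NJW, +08:15): 2022-11-13 23:29 UTC ≤ query < 2023-05-19 12:04 UTC
11·60 + 0 + 495 = 1155 min
1155 = 0·1440 + 1155; 1155 = 19·60 + 15 → 19:15, same day
→ 2023-05-19 19:15 NJW

2023-05-19 19:15 NJW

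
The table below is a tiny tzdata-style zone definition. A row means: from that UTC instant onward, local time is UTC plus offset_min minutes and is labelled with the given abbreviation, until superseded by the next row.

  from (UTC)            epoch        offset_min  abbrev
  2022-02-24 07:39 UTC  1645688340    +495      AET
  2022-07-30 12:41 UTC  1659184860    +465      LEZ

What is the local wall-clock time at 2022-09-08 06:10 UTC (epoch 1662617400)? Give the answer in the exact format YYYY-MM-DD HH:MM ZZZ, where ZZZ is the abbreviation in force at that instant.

Query: 2022-09-08 06:10 UTC
Rule 2/2 (LEZ, +07:45): 2022-07-30 12:41 UTC ≤ query < +∞
6·60 + 10 + 465 = 835 min
835 = 0·1440 + 835; 835 = 13·60 + 55 → 13:55, same day
→ 2022-09-08 13:55 LEZ

2022-09-08 13:55 LEZ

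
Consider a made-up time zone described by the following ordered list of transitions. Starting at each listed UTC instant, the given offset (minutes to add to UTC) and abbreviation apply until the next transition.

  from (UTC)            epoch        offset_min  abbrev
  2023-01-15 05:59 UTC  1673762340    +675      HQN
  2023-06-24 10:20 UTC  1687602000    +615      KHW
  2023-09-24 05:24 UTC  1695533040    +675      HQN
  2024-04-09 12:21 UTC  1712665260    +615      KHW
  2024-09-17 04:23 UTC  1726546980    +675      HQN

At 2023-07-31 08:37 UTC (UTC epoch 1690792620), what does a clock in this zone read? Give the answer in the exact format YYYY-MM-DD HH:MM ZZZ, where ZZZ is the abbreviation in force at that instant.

Query: 2023-07-31 08:37 UTC
Rule 2/5 (KHW, +10:15): 2023-06-24 10:20 UTC ≤ query < 2023-09-24 05:24 UTC
8·60 + 37 + 615 = 1132 min
1132 = 0·1440 + 1132; 1132 = 18·60 + 52 → 18:52, same day
→ 2023-07-31 18:52 KHW

2023-07-31 18:52 KHW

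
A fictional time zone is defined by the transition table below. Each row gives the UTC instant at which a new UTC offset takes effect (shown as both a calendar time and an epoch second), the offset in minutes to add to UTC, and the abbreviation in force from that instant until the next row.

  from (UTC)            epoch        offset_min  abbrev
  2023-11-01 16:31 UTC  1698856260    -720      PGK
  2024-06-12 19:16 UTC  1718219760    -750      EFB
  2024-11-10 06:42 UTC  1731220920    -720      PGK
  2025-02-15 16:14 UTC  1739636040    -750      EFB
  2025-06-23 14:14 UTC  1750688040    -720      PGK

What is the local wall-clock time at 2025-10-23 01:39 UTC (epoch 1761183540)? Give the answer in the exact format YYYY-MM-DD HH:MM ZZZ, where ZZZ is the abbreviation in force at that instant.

2025-10-22 13:39 PGK

Query: 2025-10-23 01:39 UTC
Rule 5/5 (PGK, -12:00): 2025-06-23 14:14 UTC ≤ query < +∞
1·60 + 39 - 720 = -621 min
-621 = -1·1440 + 819; 819 = 13·60 + 39 → 13:39, 2025-10-23 - 1 day = 2025-10-22
→ 2025-10-22 13:39 PGK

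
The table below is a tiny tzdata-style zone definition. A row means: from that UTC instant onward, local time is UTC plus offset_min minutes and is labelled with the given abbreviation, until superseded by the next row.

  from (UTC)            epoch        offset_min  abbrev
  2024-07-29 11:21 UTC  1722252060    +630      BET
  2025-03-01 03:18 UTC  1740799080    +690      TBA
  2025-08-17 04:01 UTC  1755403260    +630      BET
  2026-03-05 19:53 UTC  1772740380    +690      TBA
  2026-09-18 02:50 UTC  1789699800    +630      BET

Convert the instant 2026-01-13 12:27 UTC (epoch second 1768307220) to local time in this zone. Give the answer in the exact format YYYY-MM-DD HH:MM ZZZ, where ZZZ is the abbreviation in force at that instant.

Query: 2026-01-13 12:27 UTC
Rule 3/5 (BET, +10:30): 2025-08-17 04:01 UTC ≤ query < 2026-03-05 19:53 UTC
12·60 + 27 + 630 = 1377 min
1377 = 0·1440 + 1377; 1377 = 22·60 + 57 → 22:57, same day
→ 2026-01-13 22:57 BET

2026-01-13 22:57 BET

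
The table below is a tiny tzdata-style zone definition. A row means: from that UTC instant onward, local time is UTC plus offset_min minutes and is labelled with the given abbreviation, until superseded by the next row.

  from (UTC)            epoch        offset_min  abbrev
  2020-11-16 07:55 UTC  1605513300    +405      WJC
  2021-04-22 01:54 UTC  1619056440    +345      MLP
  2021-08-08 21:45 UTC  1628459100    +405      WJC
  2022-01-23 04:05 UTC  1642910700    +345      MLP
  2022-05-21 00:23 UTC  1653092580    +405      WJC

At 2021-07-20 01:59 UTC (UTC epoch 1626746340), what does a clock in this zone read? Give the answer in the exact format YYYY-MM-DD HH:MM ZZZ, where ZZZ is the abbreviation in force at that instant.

2021-07-20 07:44 MLP

Query: 2021-07-20 01:59 UTC
Rule 2/5 (MLP, +05:45): 2021-04-22 01:54 UTC ≤ query < 2021-08-08 21:45 UTC
1·60 + 59 + 345 = 464 min
464 = 0·1440 + 464; 464 = 7·60 + 44 → 07:44, same day
→ 2021-07-20 07:44 MLP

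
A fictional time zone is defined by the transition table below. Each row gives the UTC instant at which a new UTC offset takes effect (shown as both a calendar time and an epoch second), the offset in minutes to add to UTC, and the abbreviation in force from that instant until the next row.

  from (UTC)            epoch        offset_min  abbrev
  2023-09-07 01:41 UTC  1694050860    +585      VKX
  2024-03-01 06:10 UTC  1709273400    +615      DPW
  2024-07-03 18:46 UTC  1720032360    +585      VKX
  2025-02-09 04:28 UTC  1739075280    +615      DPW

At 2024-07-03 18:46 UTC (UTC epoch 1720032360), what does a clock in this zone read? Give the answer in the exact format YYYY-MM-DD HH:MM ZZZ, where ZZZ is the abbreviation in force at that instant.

2024-07-04 04:31 VKX

Query: 2024-07-03 18:46 UTC
Rule 3/4 (VKX, +09:45): 2024-07-03 18:46 UTC ≤ query < 2025-02-09 04:28 UTC
18·60 + 46 + 585 = 1711 min
1711 = 1·1440 + 271; 271 = 4·60 + 31 → 04:31, 2024-07-03 + 1 day = 2024-07-04
→ 2024-07-04 04:31 VKX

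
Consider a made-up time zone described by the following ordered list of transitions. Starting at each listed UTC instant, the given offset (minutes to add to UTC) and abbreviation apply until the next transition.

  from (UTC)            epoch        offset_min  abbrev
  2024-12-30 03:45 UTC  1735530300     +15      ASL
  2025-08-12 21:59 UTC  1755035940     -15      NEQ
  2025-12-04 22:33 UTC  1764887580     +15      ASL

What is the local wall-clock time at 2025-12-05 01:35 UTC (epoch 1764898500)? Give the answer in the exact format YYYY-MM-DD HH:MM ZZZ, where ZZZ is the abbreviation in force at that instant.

2025-12-05 01:50 ASL

Query: 2025-12-05 01:35 UTC
Rule 3/3 (ASL, +00:15): 2025-12-04 22:33 UTC ≤ query < +∞
1·60 + 35 + 15 = 110 min
110 = 0·1440 + 110; 110 = 1·60 + 50 → 01:50, same day
→ 2025-12-05 01:50 ASL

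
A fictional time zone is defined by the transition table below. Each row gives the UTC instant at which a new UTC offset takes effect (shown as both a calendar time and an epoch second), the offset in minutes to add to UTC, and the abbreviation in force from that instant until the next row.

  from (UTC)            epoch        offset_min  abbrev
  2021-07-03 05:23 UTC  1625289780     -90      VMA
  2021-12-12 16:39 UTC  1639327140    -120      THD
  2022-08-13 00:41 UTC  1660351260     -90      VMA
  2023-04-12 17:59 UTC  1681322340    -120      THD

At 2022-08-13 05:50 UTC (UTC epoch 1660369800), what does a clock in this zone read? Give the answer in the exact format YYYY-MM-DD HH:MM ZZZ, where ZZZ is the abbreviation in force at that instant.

Query: 2022-08-13 05:50 UTC
Rule 3/4 (VMA, -01:30): 2022-08-13 00:41 UTC ≤ query < 2023-04-12 17:59 UTC
5·60 + 50 - 90 = 260 min
260 = 0·1440 + 260; 260 = 4·60 + 20 → 04:20, same day
→ 2022-08-13 04:20 VMA

2022-08-13 04:20 VMA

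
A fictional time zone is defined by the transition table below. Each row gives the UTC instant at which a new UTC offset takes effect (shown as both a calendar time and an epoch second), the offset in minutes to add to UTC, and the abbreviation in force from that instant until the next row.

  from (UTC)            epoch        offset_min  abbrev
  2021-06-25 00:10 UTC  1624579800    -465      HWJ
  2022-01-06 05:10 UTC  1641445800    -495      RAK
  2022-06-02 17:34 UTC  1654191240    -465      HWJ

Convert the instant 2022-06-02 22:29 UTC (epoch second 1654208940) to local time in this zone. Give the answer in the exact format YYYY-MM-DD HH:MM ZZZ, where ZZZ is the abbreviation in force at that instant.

Query: 2022-06-02 22:29 UTC
Rule 3/3 (HWJ, -07:45): 2022-06-02 17:34 UTC ≤ query < +∞
22·60 + 29 - 465 = 884 min
884 = 0·1440 + 884; 884 = 14·60 + 44 → 14:44, same day
→ 2022-06-02 14:44 HWJ

2022-06-02 14:44 HWJ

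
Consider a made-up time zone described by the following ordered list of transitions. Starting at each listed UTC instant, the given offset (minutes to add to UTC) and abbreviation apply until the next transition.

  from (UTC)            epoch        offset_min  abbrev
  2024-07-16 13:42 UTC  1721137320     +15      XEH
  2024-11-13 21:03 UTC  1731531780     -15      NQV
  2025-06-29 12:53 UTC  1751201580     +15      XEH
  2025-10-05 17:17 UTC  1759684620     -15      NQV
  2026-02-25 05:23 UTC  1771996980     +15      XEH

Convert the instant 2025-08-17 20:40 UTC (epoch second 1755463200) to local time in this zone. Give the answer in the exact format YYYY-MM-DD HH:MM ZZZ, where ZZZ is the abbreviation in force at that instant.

Query: 2025-08-17 20:40 UTC
Rule 3/5 (XEH, +00:15): 2025-06-29 12:53 UTC ≤ query < 2025-10-05 17:17 UTC
20·60 + 40 + 15 = 1255 min
1255 = 0·1440 + 1255; 1255 = 20·60 + 55 → 20:55, same day
→ 2025-08-17 20:55 XEH

2025-08-17 20:55 XEH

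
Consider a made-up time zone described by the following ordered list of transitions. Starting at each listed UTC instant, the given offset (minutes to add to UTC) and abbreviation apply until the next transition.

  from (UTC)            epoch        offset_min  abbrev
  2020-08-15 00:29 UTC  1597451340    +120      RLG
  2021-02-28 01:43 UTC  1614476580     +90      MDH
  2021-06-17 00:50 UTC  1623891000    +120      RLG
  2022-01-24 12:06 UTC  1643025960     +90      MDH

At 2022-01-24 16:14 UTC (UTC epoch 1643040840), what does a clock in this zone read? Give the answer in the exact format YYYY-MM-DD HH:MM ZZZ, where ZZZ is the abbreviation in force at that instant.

2022-01-24 17:44 MDH

Query: 2022-01-24 16:14 UTC
Rule 4/4 (MDH, +01:30): 2022-01-24 12:06 UTC ≤ query < +∞
16·60 + 14 + 90 = 1064 min
1064 = 0·1440 + 1064; 1064 = 17·60 + 44 → 17:44, same day
→ 2022-01-24 17:44 MDH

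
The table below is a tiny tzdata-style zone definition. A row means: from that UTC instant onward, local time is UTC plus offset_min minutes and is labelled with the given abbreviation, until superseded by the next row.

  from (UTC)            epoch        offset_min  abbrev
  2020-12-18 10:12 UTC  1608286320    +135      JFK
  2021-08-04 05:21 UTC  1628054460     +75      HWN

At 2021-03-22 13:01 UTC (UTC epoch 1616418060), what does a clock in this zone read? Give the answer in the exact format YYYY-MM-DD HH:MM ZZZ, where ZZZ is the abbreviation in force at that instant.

2021-03-22 15:16 JFK

Query: 2021-03-22 13:01 UTC
Rule 1/2 (JFK, +02:15): 2020-12-18 10:12 UTC ≤ query < 2021-08-04 05:21 UTC
13·60 + 1 + 135 = 916 min
916 = 0·1440 + 916; 916 = 15·60 + 16 → 15:16, same day
→ 2021-03-22 15:16 JFK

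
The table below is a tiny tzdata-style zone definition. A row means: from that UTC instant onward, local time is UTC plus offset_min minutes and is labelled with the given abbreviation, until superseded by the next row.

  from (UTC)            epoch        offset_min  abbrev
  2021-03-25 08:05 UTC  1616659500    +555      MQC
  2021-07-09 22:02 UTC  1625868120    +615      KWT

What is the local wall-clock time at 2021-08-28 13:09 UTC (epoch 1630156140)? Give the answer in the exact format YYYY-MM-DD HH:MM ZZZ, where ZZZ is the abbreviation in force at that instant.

Query: 2021-08-28 13:09 UTC
Rule 2/2 (KWT, +10:15): 2021-07-09 22:02 UTC ≤ query < +∞
13·60 + 9 + 615 = 1404 min
1404 = 0·1440 + 1404; 1404 = 23·60 + 24 → 23:24, same day
→ 2021-08-28 23:24 KWT

2021-08-28 23:24 KWT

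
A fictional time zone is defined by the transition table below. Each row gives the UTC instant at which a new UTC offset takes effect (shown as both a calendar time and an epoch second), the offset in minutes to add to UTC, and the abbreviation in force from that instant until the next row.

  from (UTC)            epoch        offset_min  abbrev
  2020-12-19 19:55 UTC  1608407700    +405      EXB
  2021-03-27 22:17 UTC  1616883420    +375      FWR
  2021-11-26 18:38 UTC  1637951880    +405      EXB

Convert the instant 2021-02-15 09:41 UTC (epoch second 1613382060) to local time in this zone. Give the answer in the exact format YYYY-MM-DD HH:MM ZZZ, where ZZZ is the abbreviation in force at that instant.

2021-02-15 16:26 EXB

Query: 2021-02-15 09:41 UTC
Rule 1/3 (EXB, +06:45): 2020-12-19 19:55 UTC ≤ query < 2021-03-27 22:17 UTC
9·60 + 41 + 405 = 986 min
986 = 0·1440 + 986; 986 = 16·60 + 26 → 16:26, same day
→ 2021-02-15 16:26 EXB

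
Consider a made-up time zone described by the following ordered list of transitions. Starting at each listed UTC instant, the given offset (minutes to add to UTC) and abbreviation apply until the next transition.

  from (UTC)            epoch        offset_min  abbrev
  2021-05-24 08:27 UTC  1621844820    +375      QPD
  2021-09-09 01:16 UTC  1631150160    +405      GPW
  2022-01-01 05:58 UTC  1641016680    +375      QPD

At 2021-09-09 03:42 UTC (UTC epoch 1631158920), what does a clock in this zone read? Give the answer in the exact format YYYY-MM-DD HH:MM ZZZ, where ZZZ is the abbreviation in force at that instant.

2021-09-09 10:27 GPW

Query: 2021-09-09 03:42 UTC
Rule 2/3 (GPW, +06:45): 2021-09-09 01:16 UTC ≤ query < 2022-01-01 05:58 UTC
3·60 + 42 + 405 = 627 min
627 = 0·1440 + 627; 627 = 10·60 + 27 → 10:27, same day
→ 2021-09-09 10:27 GPW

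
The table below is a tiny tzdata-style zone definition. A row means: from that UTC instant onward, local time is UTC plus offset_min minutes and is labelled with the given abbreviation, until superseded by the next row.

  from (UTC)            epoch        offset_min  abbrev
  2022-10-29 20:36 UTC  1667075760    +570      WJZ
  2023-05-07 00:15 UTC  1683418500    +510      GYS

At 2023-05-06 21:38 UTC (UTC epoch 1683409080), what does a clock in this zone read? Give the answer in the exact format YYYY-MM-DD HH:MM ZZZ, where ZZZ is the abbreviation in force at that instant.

2023-05-07 07:08 WJZ

Query: 2023-05-06 21:38 UTC
Rule 1/2 (WJZ, +09:30): 2022-10-29 20:36 UTC ≤ query < 2023-05-07 00:15 UTC
21·60 + 38 + 570 = 1868 min
1868 = 1·1440 + 428; 428 = 7·60 + 8 → 07:08, 2023-05-06 + 1 day = 2023-05-07
→ 2023-05-07 07:08 WJZ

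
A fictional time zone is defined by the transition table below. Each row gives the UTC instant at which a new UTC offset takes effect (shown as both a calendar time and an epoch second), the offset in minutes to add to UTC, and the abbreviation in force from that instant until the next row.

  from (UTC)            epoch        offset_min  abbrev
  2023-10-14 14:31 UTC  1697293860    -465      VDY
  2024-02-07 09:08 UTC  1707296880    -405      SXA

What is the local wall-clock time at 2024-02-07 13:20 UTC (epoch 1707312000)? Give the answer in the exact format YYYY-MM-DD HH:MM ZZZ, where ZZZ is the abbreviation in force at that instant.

2024-02-07 06:35 SXA

Query: 2024-02-07 13:20 UTC
Rule 2/2 (SXA, -06:45): 2024-02-07 09:08 UTC ≤ query < +∞
13·60 + 20 - 405 = 395 min
395 = 0·1440 + 395; 395 = 6·60 + 35 → 06:35, same day
→ 2024-02-07 06:35 SXA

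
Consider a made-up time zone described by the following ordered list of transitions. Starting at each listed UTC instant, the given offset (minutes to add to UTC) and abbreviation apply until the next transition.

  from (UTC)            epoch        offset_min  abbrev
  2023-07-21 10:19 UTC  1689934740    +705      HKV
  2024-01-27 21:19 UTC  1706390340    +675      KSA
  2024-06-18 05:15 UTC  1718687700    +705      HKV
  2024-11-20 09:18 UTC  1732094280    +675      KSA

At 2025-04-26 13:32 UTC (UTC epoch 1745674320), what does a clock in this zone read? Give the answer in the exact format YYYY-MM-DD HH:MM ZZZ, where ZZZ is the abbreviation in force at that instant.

Query: 2025-04-26 13:32 UTC
Rule 4/4 (KSA, +11:15): 2024-11-20 09:18 UTC ≤ query < +∞
13·60 + 32 + 675 = 1487 min
1487 = 1·1440 + 47; 47 = 0·60 + 47 → 00:47, 2025-04-26 + 1 day = 2025-04-27
→ 2025-04-27 00:47 KSA

2025-04-27 00:47 KSA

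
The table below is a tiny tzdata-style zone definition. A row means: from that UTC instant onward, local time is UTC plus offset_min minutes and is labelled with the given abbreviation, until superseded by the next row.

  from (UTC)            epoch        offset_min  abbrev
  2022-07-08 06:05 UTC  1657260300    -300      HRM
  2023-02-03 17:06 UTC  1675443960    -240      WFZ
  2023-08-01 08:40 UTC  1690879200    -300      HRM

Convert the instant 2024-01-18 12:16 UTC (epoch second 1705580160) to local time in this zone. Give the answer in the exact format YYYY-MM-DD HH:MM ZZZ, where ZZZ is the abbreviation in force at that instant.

2024-01-18 07:16 HRM

Query: 2024-01-18 12:16 UTC
Rule 3/3 (HRM, -05:00): 2023-08-01 08:40 UTC ≤ query < +∞
12·60 + 16 - 300 = 436 min
436 = 0·1440 + 436; 436 = 7·60 + 16 → 07:16, same day
→ 2024-01-18 07:16 HRM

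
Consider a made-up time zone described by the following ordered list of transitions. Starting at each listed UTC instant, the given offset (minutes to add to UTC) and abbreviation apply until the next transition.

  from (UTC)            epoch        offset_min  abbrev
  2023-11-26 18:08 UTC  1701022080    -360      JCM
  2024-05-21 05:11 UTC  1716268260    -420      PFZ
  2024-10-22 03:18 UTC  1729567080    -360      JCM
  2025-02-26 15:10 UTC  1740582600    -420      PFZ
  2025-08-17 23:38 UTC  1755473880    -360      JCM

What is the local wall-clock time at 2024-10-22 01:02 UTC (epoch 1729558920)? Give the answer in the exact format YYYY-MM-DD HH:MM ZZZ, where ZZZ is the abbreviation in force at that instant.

2024-10-21 18:02 PFZ

Query: 2024-10-22 01:02 UTC
Rule 2/5 (PFZ, -07:00): 2024-05-21 05:11 UTC ≤ query < 2024-10-22 03:18 UTC
1·60 + 2 - 420 = -358 min
-358 = -1·1440 + 1082; 1082 = 18·60 + 2 → 18:02, 2024-10-22 - 1 day = 2024-10-21
→ 2024-10-21 18:02 PFZ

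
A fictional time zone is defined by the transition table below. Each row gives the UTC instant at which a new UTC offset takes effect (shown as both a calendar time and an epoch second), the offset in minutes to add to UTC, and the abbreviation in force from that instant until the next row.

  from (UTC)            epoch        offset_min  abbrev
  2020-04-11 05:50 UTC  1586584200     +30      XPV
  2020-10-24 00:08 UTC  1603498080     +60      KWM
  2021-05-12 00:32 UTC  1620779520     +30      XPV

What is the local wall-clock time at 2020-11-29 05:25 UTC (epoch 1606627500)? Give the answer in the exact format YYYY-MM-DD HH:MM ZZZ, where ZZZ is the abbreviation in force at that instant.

Query: 2020-11-29 05:25 UTC
Rule 2/3 (KWM, +01:00): 2020-10-24 00:08 UTC ≤ query < 2021-05-12 00:32 UTC
5·60 + 25 + 60 = 385 min
385 = 0·1440 + 385; 385 = 6·60 + 25 → 06:25, same day
→ 2020-11-29 06:25 KWM

2020-11-29 06:25 KWM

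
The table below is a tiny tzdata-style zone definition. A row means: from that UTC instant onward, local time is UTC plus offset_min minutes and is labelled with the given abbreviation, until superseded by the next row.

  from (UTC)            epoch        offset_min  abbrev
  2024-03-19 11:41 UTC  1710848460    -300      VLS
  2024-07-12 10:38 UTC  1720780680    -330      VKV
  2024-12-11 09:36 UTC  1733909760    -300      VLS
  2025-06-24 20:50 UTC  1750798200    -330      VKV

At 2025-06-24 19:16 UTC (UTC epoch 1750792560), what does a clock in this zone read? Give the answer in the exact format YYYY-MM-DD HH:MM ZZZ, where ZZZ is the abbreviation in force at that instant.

Query: 2025-06-24 19:16 UTC
Rule 3/4 (VLS, -05:00): 2024-12-11 09:36 UTC ≤ query < 2025-06-24 20:50 UTC
19·60 + 16 - 300 = 856 min
856 = 0·1440 + 856; 856 = 14·60 + 16 → 14:16, same day
→ 2025-06-24 14:16 VLS

2025-06-24 14:16 VLS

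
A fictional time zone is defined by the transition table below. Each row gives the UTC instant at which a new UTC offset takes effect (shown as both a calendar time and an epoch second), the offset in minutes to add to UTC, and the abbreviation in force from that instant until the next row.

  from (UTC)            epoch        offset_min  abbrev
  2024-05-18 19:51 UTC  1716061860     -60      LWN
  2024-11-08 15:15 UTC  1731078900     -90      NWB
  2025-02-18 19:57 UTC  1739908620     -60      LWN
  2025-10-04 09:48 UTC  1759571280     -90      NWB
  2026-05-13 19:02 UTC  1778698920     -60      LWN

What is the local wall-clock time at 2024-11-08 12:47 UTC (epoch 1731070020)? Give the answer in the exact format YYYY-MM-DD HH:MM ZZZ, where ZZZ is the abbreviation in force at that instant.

Query: 2024-11-08 12:47 UTC
Rule 1/5 (LWN, -01:00): 2024-05-18 19:51 UTC ≤ query < 2024-11-08 15:15 UTC
12·60 + 47 - 60 = 707 min
707 = 0·1440 + 707; 707 = 11·60 + 47 → 11:47, same day
→ 2024-11-08 11:47 LWN

2024-11-08 11:47 LWN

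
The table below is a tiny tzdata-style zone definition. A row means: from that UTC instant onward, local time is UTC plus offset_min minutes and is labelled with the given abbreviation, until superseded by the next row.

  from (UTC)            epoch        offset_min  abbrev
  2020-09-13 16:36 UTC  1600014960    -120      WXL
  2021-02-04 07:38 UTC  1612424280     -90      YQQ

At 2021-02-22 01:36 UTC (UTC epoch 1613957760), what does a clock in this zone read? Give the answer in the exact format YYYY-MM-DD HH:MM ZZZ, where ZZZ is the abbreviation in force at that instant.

Query: 2021-02-22 01:36 UTC
Rule 2/2 (YQQ, -01:30): 2021-02-04 07:38 UTC ≤ query < +∞
1·60 + 36 - 90 = 6 min
6 = 0·1440 + 6; 6 = 0·60 + 6 → 00:06, same day
→ 2021-02-22 00:06 YQQ

2021-02-22 00:06 YQQ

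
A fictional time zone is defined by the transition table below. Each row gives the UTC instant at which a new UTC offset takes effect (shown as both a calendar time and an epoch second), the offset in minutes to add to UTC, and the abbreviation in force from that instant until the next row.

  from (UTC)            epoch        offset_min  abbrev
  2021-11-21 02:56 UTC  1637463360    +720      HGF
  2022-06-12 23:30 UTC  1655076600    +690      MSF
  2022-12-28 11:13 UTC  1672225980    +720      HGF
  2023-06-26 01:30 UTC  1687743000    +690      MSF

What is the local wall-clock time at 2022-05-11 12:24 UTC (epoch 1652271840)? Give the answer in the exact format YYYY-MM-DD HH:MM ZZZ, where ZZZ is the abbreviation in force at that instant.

Query: 2022-05-11 12:24 UTC
Rule 1/4 (HGF, +12:00): 2021-11-21 02:56 UTC ≤ query < 2022-06-12 23:30 UTC
12·60 + 24 + 720 = 1464 min
1464 = 1·1440 + 24; 24 = 0·60 + 24 → 00:24, 2022-05-11 + 1 day = 2022-05-12
→ 2022-05-12 00:24 HGF

2022-05-12 00:24 HGF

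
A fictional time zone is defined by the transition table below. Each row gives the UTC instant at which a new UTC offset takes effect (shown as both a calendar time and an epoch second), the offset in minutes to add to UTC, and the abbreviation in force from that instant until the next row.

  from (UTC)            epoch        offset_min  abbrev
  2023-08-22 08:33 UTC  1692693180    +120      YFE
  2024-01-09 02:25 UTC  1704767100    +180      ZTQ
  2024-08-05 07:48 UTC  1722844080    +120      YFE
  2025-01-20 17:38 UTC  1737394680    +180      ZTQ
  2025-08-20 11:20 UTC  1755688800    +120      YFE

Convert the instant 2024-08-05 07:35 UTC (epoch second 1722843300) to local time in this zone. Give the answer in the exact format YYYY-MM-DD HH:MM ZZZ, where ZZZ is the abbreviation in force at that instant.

Query: 2024-08-05 07:35 UTC
Rule 2/5 (ZTQ, +03:00): 2024-01-09 02:25 UTC ≤ query < 2024-08-05 07:48 UTC
7·60 + 35 + 180 = 635 min
635 = 0·1440 + 635; 635 = 10·60 + 35 → 10:35, same day
→ 2024-08-05 10:35 ZTQ

2024-08-05 10:35 ZTQ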